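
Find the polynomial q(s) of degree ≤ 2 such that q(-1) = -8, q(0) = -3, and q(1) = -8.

q(s) = -5s^2 - 3

Write q(s) = as^2 + bs + c. Substituting each data point gives a linear system:
  a - b + c = -8
  c = -3
  a + b + c = -8
Solving the system yields a = -5, b = 0, c = -3.
So q(s) = -5s^2 - 3.
Check: q(1) = -8. ✓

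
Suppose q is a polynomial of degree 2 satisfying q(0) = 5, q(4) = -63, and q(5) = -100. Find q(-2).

Using the Lagrange interpolation formula with nodes 0, 4, 5:
  L_0(x) = (x - 4)(x - 5) / 20
  L_1(x) = x(x - 5) / -4
  L_2(x) = x(x - 4) / 5
Then q(x) = 5·L_0(x) - 63·L_1(x) - 100·L_2(x).
Expanding and collecting terms gives q(x) = -4x^2 - x + 5.
Evaluating at x = -2: q(-2) = -9.

-9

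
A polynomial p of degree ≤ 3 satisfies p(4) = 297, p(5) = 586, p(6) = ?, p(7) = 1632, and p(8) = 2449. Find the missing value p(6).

1021

The 4 known points determine the degree-3 polynomial uniquely.
Write p(u) = au^3 + bu^2 + cu + d. Substituting each data point gives a linear system:
  64a + 16b + 4c + d = 297
  125a + 25b + 5c + d = 586
  343a + 49b + 7c + d = 1632
  512a + 64b + 8c + d = 2449
Solving the system yields a = 5, b = -2, c = 2, d = 1.
So p(u) = 5u^3 - 2u^2 + 2u + 1.
Then p(6) = 1021.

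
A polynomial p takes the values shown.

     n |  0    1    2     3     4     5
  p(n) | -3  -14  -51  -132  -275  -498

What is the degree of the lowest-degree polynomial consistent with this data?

Forward differences of the values at n = 0, 1, 2, 3, 4, 5:
  p  : -3  -14  -51  -132  -275  -498
  Δ  : -11  -37  -81  -143  -223
  Δ^2: -26  -44  -62  -80
  Δ^3: -18  -18  -18
  Δ^4: 0  0
  Δ^5: 0
The third differences are constant (-18) and nonzero, while all higher differences vanish, so the minimal degree is 3.

3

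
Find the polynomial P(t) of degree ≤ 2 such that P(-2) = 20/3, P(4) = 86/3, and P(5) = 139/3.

P(t) = 2t^2 - (1/3)t - 2

Using the Lagrange interpolation formula with nodes -2, 4, 5:
  L_0(t) = (t - 4)(t - 5) / 42
  L_1(t) = (t + 2)(t - 5) / -6
  L_2(t) = (t + 2)(t - 4) / 7
Then P(t) = 20/3·L_0(t) + 86/3·L_1(t) + 139/3·L_2(t).
Expanding and collecting terms gives P(t) = 2t² - (1/3)t - 2.
Check: P(4) = 86/3. ✓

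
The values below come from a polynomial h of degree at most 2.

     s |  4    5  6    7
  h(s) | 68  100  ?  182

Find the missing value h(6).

On equispaced nodes a degree-2 polynomial has vanishing third forward difference, so
  - h(4) + 3·h(5) - 3·h(6) + h(7) = 0.
Substituting the known values and solving for h(6):
  -3·h(6) = -414
  h(6) = 138.

138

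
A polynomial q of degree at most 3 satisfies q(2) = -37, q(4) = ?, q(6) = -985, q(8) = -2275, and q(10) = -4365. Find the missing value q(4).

The 4 known points determine the degree-3 polynomial uniquely.
Write q(n) = an^3 + bn^2 + cn + d. Substituting each data point gives a linear system:
  8a + 4b + 2c + d = -37
  216a + 36b + 6c + d = -985
  512a + 64b + 8c + d = -2275
  1000a + 100b + 10c + d = -4365
Solving the system yields a = -4, b = -4, c = 3, d = 5.
So q(n) = -4n³ - 4n² + 3n + 5.
Then q(4) = -303.

-303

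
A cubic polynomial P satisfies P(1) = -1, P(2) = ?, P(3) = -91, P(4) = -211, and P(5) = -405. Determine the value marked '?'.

On equispaced nodes a degree-3 polynomial has vanishing fourth forward difference, so
  P(1) - 4·P(2) + 6·P(3) - 4·P(4) + P(5) = 0.
Substituting the known values and solving for P(2):
  -4·P(2) = 108
  P(2) = -27.

-27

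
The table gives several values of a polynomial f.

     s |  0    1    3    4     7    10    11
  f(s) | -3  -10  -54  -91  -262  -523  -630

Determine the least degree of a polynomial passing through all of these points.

Divided differences on the nodes 0, 1, 3, 4, 7, 10, 11:
  order 0: -3  -10  -54  -91  -262  -523  -630
  order 1: -7  -22  -37  -57  -87  -107
  order 2: -5  -5  -5  -5  -5
  order 3: 0  0  0  0
  order 4: 0  0  0
  order 5: 0  0
  order 6: 0
The order-2 divided differences are all -5 (nonzero) and every higher order vanishes, so the data lies on a polynomial of degree exactly 2.

2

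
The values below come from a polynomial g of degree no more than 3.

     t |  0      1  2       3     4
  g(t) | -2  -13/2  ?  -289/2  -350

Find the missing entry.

The 4 known points determine the degree-3 polynomial uniquely.
Write g(t) = at^3 + bt^2 + ct + d. Substituting each data point gives a linear system:
  d = -2
  a + b + c + d = -13/2
  27a + 9b + 3c + d = -289/2
  64a + 16b + 4c + d = -350
Solving the system yields a = -6, b = 5/2, c = -1, d = -2.
So g(t) = -6t^3 + (5/2)t^2 - t - 2.
Then g(2) = -42.

-42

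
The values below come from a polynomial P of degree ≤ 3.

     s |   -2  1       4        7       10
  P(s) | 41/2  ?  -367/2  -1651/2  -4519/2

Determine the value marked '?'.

The 4 known points determine the degree-3 polynomial uniquely.
Write P(s) = as^3 + bs^2 + cs + d. Substituting each data point gives a linear system:
  -8a + 4b - 2c + d = 41/2
  64a + 16b + 4c + d = -367/2
  343a + 49b + 7c + d = -1651/2
  1000a + 100b + 10c + d = -4519/2
Solving the system yields a = -2, b = -2, c = -6, d = 1/2.
So P(s) = -2s³ - 2s² - 6s + 1/2.
Then P(1) = -19/2.

-19/2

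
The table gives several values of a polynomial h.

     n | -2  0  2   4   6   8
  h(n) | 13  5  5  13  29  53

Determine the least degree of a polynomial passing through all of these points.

Forward differences of the values at n = -2, 0, 2, 4, 6, 8:
  h  : 13  5  5  13  29  53
  Δ  : -8  0  8  16  24
  Δ^2: 8  8  8  8
  Δ^3: 0  0  0
  Δ^4: 0  0
  Δ^5: 0
The second differences are constant (8) and nonzero, while all higher differences vanish, so the minimal degree is 2.

2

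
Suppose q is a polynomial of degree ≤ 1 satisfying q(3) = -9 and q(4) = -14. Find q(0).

6

Write q(s) = as + b. Substituting each data point gives a linear system:
  3a + b = -9
  4a + b = -14
Solving the system yields a = -5, b = 6.
So q(s) = -5s + 6.
Then q(0) = 6.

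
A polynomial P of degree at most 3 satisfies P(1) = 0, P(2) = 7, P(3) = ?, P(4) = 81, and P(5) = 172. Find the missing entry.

On equispaced nodes a degree-3 polynomial has vanishing fourth forward difference, so
  P(1) - 4·P(2) + 6·P(3) - 4·P(4) + P(5) = 0.
Substituting the known values and solving for P(3):
  6·P(3) = 180
  P(3) = 30.

30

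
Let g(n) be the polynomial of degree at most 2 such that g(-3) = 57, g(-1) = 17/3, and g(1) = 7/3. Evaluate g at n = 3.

47

Using the Lagrange interpolation formula with nodes -3, -1, 1:
  L_0(n) = (n + 1)(n - 1) / 8
  L_1(n) = (n + 3)(n - 1) / -4
  L_2(n) = (n + 3)(n + 1) / 8
Then g(n) = 57·L_0(n) + 17/3·L_1(n) + 7/3·L_2(n).
Expanding and collecting terms gives g(n) = 6n^2 - (5/3)n - 2.
Evaluating at n = 3: g(3) = 47.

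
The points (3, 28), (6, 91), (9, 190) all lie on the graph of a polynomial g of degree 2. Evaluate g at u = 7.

Write g(u) = au^2 + bu + c. Substituting each data point gives a linear system:
  9a + 3b + c = 28
  36a + 6b + c = 91
  81a + 9b + c = 190
Solving the system yields a = 2, b = 3, c = 1.
So g(u) = 2u^2 + 3u + 1.
Then g(7) = 120.

120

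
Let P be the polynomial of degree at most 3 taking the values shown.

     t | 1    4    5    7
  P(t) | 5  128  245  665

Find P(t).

Write P(t) = at^3 + bt^2 + ct + d. Substituting each data point gives a linear system:
  a + b + c + d = 5
  64a + 16b + 4c + d = 128
  125a + 25b + 5c + d = 245
  343a + 49b + 7c + d = 665
Solving the system yields a = 2, b = -1, c = 4, d = 0.
So P(t) = 2t^3 - t^2 + 4t.
Check: P(4) = 128. ✓

P(t) = 2t^3 - t^2 + 4t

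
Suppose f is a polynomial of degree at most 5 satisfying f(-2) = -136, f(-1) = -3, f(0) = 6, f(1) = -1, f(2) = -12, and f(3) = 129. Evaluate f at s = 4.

Using the Lagrange interpolation formula with nodes -2, -1, 0, 1, 2, 3:
  L_0(s) = (s + 1)s(s - 1)(s - 2)(s - 3) / -120
  L_1(s) = (s + 2)s(s - 1)(s - 2)(s - 3) / 24
  L_2(s) = (s + 2)(s + 1)(s - 1)(s - 2)(s - 3) / -12
  L_3(s) = (s + 2)(s + 1)s(s - 2)(s - 3) / 12
  L_4(s) = (s + 2)(s + 1)s(s - 1)(s - 3) / -24
  L_5(s) = (s + 2)(s + 1)s(s - 1)(s - 2) / 120
Then f(s) = -136·L_0(s) - 3·L_1(s) + 6·L_2(s) - 1·L_3(s) - 12·L_4(s) + 129·L_5(s).
Expanding and collecting terms gives f(s) = 2s⁵ - 4s⁴ - 4s² - s + 6.
Evaluating at s = 4: f(4) = 962.

962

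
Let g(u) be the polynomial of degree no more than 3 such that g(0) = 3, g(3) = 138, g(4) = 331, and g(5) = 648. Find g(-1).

Write g(u) = au^3 + bu^2 + cu + d. Substituting each data point gives a linear system:
  d = 3
  27a + 9b + 3c + d = 138
  64a + 16b + 4c + d = 331
  125a + 25b + 5c + d = 648
Solving the system yields a = 5, b = 2, c = -6, d = 3.
So g(u) = 5u³ + 2u² - 6u + 3.
Then g(-1) = 6.

6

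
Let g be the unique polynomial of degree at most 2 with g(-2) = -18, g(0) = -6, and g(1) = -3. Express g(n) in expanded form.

g(n) = -n^2 + 4n - 6

Write g(n) = an^2 + bn + c. Substituting each data point gives a linear system:
  4a - 2b + c = -18
  c = -6
  a + b + c = -3
Solving the system yields a = -1, b = 4, c = -6.
So g(n) = -n^2 + 4n - 6.
Check: g(1) = -3. ✓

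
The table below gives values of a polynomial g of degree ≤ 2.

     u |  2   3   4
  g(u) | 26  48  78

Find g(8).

278

Forward differences of the values at u = 2, 3, 4:
  g  : 26  48  78
  Δ  : 22  30
  Δ^2: 8
The second differences are constant, confirming degree 2.
Interpolating (Newton forward form) and evaluating at u = 8 gives g(8) = 278.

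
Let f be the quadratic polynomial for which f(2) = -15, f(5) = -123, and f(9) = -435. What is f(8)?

-339

Using the Lagrange interpolation formula with nodes 2, 5, 9:
  L_0(u) = (u - 5)(u - 9) / 21
  L_1(u) = (u - 2)(u - 9) / -12
  L_2(u) = (u - 2)(u - 5) / 28
Then f(u) = -15·L_0(u) - 123·L_1(u) - 435·L_2(u).
Expanding and collecting terms gives f(u) = -6u^2 + 6u - 3.
Evaluating at u = 8: f(8) = -339.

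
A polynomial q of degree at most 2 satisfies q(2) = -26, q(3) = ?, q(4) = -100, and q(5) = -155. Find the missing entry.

-57

On equispaced nodes a degree-2 polynomial has vanishing third forward difference, so
  - q(2) + 3·q(3) - 3·q(4) + q(5) = 0.
Substituting the known values and solving for q(3):
  3·q(3) = -171
  q(3) = -57.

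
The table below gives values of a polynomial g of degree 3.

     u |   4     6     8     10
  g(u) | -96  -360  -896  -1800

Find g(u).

Write g(u) = au^3 + bu^2 + cu + d. Substituting each data point gives a linear system:
  64a + 16b + 4c + d = -96
  216a + 36b + 6c + d = -360
  512a + 64b + 8c + d = -896
  1000a + 100b + 10c + d = -1800
Solving the system yields a = -2, b = 2, c = 0, d = 0.
So g(u) = -2u^3 + 2u^2.
Check: g(10) = -1800. ✓

g(u) = -2u^3 + 2u^2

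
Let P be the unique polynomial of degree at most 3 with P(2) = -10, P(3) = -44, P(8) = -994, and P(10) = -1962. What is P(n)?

P(n) = -2n^3 + 4n - 2

Using the Lagrange interpolation formula with nodes 2, 3, 8, 10:
  L_0(n) = (n - 3)(n - 8)(n - 10) / -48
  L_1(n) = (n - 2)(n - 8)(n - 10) / 35
  L_2(n) = (n - 2)(n - 3)(n - 10) / -60
  L_3(n) = (n - 2)(n - 3)(n - 8) / 112
Then P(n) = -10·L_0(n) - 44·L_1(n) - 994·L_2(n) - 1962·L_3(n).
Expanding and collecting terms gives P(n) = -2n³ + 4n - 2.
Check: P(8) = -994. ✓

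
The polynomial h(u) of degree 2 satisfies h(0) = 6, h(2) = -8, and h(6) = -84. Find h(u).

h(u) = -2u^2 - 3u + 6

Using the Lagrange interpolation formula with nodes 0, 2, 6:
  L_0(u) = (u - 2)(u - 6) / 12
  L_1(u) = u(u - 6) / -8
  L_2(u) = u(u - 2) / 24
Then h(u) = 6·L_0(u) - 8·L_1(u) - 84·L_2(u).
Expanding and collecting terms gives h(u) = -2u^2 - 3u + 6.
Check: h(6) = -84. ✓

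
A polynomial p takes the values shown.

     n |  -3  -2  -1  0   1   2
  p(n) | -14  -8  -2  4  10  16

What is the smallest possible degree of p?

1

Forward differences of the values at n = -3, -2, -1, 0, 1, 2:
  p  : -14  -8  -2  4  10  16
  Δ  : 6  6  6  6  6
  Δ^2: 0  0  0  0
  Δ^3: 0  0  0
  Δ^4: 0  0
  Δ^5: 0
The first differences are constant (6) and nonzero, while all higher differences vanish, so the minimal degree is 1.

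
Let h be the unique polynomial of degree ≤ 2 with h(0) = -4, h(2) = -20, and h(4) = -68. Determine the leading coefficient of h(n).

-4

Write h(n) = an^2 + bn + c. Substituting each data point gives a linear system:
  c = -4
  4a + 2b + c = -20
  16a + 4b + c = -68
Solving the system yields a = -4, b = 0, c = -4.
So h(n) = -4n^2 - 4.
The leading coefficient is -4.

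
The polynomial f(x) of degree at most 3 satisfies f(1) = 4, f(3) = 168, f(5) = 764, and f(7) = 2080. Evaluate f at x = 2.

50

Using the Lagrange interpolation formula with nodes 1, 3, 5, 7:
  L_0(x) = (x - 3)(x - 5)(x - 7) / -48
  L_1(x) = (x - 1)(x - 5)(x - 7) / 16
  L_2(x) = (x - 1)(x - 3)(x - 7) / -16
  L_3(x) = (x - 1)(x - 3)(x - 5) / 48
Then f(x) = 4·L_0(x) + 168·L_1(x) + 764·L_2(x) + 2080·L_3(x).
Expanding and collecting terms gives f(x) = 6x^3 + 4x - 6.
Evaluating at x = 2: f(2) = 50.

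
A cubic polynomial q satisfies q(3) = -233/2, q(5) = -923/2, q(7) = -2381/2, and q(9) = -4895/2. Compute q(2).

-43

Using the Lagrange interpolation formula with nodes 3, 5, 7, 9:
  L_0(s) = (s - 5)(s - 7)(s - 9) / -48
  L_1(s) = (s - 3)(s - 7)(s - 9) / 16
  L_2(s) = (s - 3)(s - 5)(s - 9) / -16
  L_3(s) = (s - 3)(s - 5)(s - 7) / 48
Then q(s) = -233/2·L_0(s) - 923/2·L_1(s) - 2381/2·L_2(s) - 4895/2·L_3(s).
Expanding and collecting terms gives q(s) = -3s^3 - 3s^2 - (3/2)s - 4.
Evaluating at s = 2: q(2) = -43.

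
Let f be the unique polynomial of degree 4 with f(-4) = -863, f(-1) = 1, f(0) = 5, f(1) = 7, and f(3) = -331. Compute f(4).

-1079

Using the Lagrange interpolation formula with nodes -4, -1, 0, 1, 3:
  L_0(x) = (x + 1)x(x - 1)(x - 3) / 420
  L_1(x) = (x + 4)x(x - 1)(x - 3) / -24
  L_2(x) = (x + 4)(x + 1)(x - 1)(x - 3) / 12
  L_3(x) = (x + 4)(x + 1)x(x - 3) / -20
  L_4(x) = (x + 4)(x + 1)x(x - 1) / 168
Then f(x) = -863·L_0(x) + 1·L_1(x) + 5·L_2(x) + 7·L_3(x) - 331·L_4(x).
Expanding and collecting terms gives f(x) = -4x^4 - 2x^3 + 3x^2 + 5x + 5.
Evaluating at x = 4: f(4) = -1079.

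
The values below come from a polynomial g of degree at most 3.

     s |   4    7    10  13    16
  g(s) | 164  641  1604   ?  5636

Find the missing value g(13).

The 4 known points determine the degree-3 polynomial uniquely.
Write g(s) = as^3 + bs^2 + cs + d. Substituting each data point gives a linear system:
  64a + 16b + 4c + d = 164
  343a + 49b + 7c + d = 641
  1000a + 100b + 10c + d = 1604
  4096a + 256b + 16c + d = 5636
Solving the system yields a = 1, b = 6, c = 0, d = 4.
So g(s) = s³ + 6s² + 4.
Then g(13) = 3215.

3215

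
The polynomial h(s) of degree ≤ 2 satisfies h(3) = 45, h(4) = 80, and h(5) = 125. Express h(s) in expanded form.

Using the Lagrange interpolation formula with nodes 3, 4, 5:
  L_0(s) = (s - 4)(s - 5) / 2
  L_1(s) = (s - 3)(s - 5) / -1
  L_2(s) = (s - 3)(s - 4) / 2
Then h(s) = 45·L_0(s) + 80·L_1(s) + 125·L_2(s).
Expanding and collecting terms gives h(s) = 5s².
Check: h(4) = 80. ✓

h(s) = 5s^2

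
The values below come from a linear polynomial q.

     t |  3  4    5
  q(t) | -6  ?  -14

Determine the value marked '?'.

-10

The 2 known points determine the degree-1 polynomial uniquely.
Write q(t) = at + b. Substituting each data point gives a linear system:
  3a + b = -6
  5a + b = -14
Solving the system yields a = -4, b = 6.
So q(t) = -4t + 6.
Then q(4) = -10.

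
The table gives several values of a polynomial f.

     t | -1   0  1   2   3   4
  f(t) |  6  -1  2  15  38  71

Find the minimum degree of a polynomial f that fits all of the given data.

2

Forward differences of the values at t = -1, 0, 1, 2, 3, 4:
  f  : 6  -1  2  15  38  71
  Δ  : -7  3  13  23  33
  Δ^2: 10  10  10  10
  Δ^3: 0  0  0
  Δ^4: 0  0
  Δ^5: 0
The second differences are constant (10) and nonzero, while all higher differences vanish, so the minimal degree is 2.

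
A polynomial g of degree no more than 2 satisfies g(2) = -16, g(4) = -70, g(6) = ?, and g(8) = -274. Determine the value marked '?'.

-156

On equispaced nodes a degree-2 polynomial has vanishing third forward difference, so
  - g(2) + 3·g(4) - 3·g(6) + g(8) = 0.
Substituting the known values and solving for g(6):
  -3·g(6) = 468
  g(6) = -156.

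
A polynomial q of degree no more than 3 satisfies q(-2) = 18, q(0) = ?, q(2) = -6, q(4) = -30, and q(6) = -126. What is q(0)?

-6

On equispaced nodes a degree-3 polynomial has vanishing fourth forward difference, so
  q(-2) - 4·q(0) + 6·q(2) - 4·q(4) + q(6) = 0.
Substituting the known values and solving for q(0):
  -4·q(0) = 24
  q(0) = -6.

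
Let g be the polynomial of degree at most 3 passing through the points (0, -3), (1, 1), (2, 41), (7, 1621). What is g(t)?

g(t) = 4t^3 + 6t^2 - 6t - 3

Using the Lagrange interpolation formula with nodes 0, 1, 2, 7:
  L_0(t) = (t - 1)(t - 2)(t - 7) / -14
  L_1(t) = t(t - 2)(t - 7) / 6
  L_2(t) = t(t - 1)(t - 7) / -10
  L_3(t) = t(t - 1)(t - 2) / 210
Then g(t) = -3·L_0(t) + 1·L_1(t) + 41·L_2(t) + 1621·L_3(t).
Expanding and collecting terms gives g(t) = 4t³ + 6t² - 6t - 3.
Check: g(1) = 1. ✓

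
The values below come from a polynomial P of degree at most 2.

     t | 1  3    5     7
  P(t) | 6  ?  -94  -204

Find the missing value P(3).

The 3 known points determine the degree-2 polynomial uniquely.
Write P(t) = at^2 + bt + c. Substituting each data point gives a linear system:
  a + b + c = 6
  25a + 5b + c = -94
  49a + 7b + c = -204
Solving the system yields a = -5, b = 5, c = 6.
So P(t) = -5t^2 + 5t + 6.
Then P(3) = -24.

-24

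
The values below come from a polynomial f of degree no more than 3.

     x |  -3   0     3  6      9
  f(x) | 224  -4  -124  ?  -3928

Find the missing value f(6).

-1108

On equispaced nodes a degree-3 polynomial has vanishing fourth forward difference, so
  f(-3) - 4·f(0) + 6·f(3) - 4·f(6) + f(9) = 0.
Substituting the known values and solving for f(6):
  -4·f(6) = 4432
  f(6) = -1108.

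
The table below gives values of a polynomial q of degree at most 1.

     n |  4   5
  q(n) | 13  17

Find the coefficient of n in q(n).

Write q(n) = an + b. Substituting each data point gives a linear system:
  4a + b = 13
  5a + b = 17
Solving the system yields a = 4, b = -3.
So q(n) = 4n - 3.
The leading coefficient is 4.

4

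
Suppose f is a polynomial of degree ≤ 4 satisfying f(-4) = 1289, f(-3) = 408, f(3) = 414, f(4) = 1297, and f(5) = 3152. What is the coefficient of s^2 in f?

1

Write f(s) = as^4 + bs^3 + cs^2 + ds + e. Substituting each data point gives a linear system:
  256a - 64b + 16c - 4d + e = 1289
  81a - 27b + 9c - 3d + e = 408
  81a + 27b + 9c + 3d + e = 414
  256a + 64b + 16c + 4d + e = 1297
  625a + 125b + 25c + 5d + e = 3152
Solving the system yields a = 5, b = 0, c = 1, d = 1, e = -3.
So f(s) = 5s^4 + s^2 + s - 3.
The coefficient of s^2 is 1.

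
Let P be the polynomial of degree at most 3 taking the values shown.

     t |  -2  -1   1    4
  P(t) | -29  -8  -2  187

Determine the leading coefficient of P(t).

3

Write P(t) = at^3 + bt^2 + ct + d. Substituting each data point gives a linear system:
  -8a + 4b - 2c + d = -29
  -a + b - c + d = -8
  a + b + c + d = -2
  64a + 16b + 4c + d = 187
Solving the system yields a = 3, b = 0, c = 0, d = -5.
So P(t) = 3t³ - 5.
The leading coefficient is 3.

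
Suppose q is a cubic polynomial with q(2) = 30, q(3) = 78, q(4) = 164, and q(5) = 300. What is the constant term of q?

0

Write q(s) = as^3 + bs^2 + cs + d. Substituting each data point gives a linear system:
  8a + 4b + 2c + d = 30
  27a + 9b + 3c + d = 78
  64a + 16b + 4c + d = 164
  125a + 25b + 5c + d = 300
Solving the system yields a = 2, b = 1, c = 5, d = 0.
So q(s) = 2s³ + s² + 5s.
The constant term is 0.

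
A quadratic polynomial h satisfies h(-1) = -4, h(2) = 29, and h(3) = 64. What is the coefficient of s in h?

Write h(s) = as^2 + bs + c. Substituting each data point gives a linear system:
  a - b + c = -4
  4a + 2b + c = 29
  9a + 3b + c = 64
Solving the system yields a = 6, b = 5, c = -5.
So h(s) = 6s² + 5s - 5.
The coefficient of s is 5.

5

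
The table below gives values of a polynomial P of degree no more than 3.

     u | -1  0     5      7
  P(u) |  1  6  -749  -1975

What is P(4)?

Using the Lagrange interpolation formula with nodes -1, 0, 5, 7:
  L_0(u) = u(u - 5)(u - 7) / -48
  L_1(u) = (u + 1)(u - 5)(u - 7) / 35
  L_2(u) = (u + 1)u(u - 7) / -60
  L_3(u) = (u + 1)u(u - 5) / 112
Then P(u) = 1·L_0(u) + 6·L_1(u) - 749·L_2(u) - 1975·L_3(u).
Expanding and collecting terms gives P(u) = -5u³ - 6u² + 4u + 6.
Evaluating at u = 4: P(4) = -394.

-394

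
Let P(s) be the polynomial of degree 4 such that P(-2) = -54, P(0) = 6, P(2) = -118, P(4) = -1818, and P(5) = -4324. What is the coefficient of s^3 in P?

Write P(s) = as^4 + bs^3 + cs^2 + ds + e. Substituting each data point gives a linear system:
  16a - 8b + 4c - 2d + e = -54
  e = 6
  16a + 8b + 4c + 2d + e = -118
  256a + 64b + 16c + 4d + e = -1818
  625a + 125b + 25c + 5d + e = -4324
Solving the system yields a = -6, b = -5, c = 1, d = 4, e = 6.
So P(s) = -6s^4 - 5s^3 + s^2 + 4s + 6.
The coefficient of s^3 is -5.

-5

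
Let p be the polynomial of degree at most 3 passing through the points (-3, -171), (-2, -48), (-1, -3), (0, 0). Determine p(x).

Write p(x) = ax^3 + bx^2 + cx + d. Substituting each data point gives a linear system:
  -27a + 9b - 3c + d = -171
  -8a + 4b - 2c + d = -48
  -a + b - c + d = -3
  d = 0
Solving the system yields a = 6, b = -3, c = -6, d = 0.
So p(x) = 6x^3 - 3x^2 - 6x.
Check: p(-1) = -3. ✓

p(x) = 6x^3 - 3x^2 - 6x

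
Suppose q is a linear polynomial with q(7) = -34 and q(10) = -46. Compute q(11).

Using the Lagrange interpolation formula with nodes 7, 10:
  L_0(u) = (u - 10) / -3
  L_1(u) = (u - 7) / 3
Then q(u) = -34·L_0(u) - 46·L_1(u).
Expanding and collecting terms gives q(u) = -4u - 6.
Evaluating at u = 11: q(11) = -50.

-50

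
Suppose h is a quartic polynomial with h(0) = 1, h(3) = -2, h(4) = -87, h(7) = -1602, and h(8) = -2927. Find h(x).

Write h(x) = ax^4 + bx^3 + cx^2 + dx + e. Substituting each data point gives a linear system:
  e = 1
  81a + 27b + 9c + 3d + e = -2
  256a + 64b + 16c + 4d + e = -87
  2401a + 343b + 49c + 7d + e = -1602
  4096a + 512b + 64c + 8d + e = -2927
Solving the system yields a = -1, b = 2, c = 2, d = 2, e = 1.
So h(x) = -x^4 + 2x^3 + 2x^2 + 2x + 1.
Check: h(3) = -2. ✓

h(x) = -x^4 + 2x^3 + 2x^2 + 2x + 1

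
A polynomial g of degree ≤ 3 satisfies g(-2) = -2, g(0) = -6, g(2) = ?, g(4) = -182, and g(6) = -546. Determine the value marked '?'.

On equispaced nodes a degree-3 polynomial has vanishing fourth forward difference, so
  g(-2) - 4·g(0) + 6·g(2) - 4·g(4) + g(6) = 0.
Substituting the known values and solving for g(2):
  6·g(2) = -204
  g(2) = -34.

-34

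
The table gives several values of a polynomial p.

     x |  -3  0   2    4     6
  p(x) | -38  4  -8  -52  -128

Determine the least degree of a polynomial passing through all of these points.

2

Divided differences on the nodes -3, 0, 2, 4, 6:
  order 0: -38  4  -8  -52  -128
  order 1: 14  -6  -22  -38
  order 2: -4  -4  -4
  order 3: 0  0
  order 4: 0
The order-2 divided differences are all -4 (nonzero) and every higher order vanishes, so the data lies on a polynomial of degree exactly 2.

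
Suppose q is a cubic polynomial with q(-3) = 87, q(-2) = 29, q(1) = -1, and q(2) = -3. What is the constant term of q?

Write q(s) = as^3 + bs^2 + cs + d. Substituting each data point gives a linear system:
  -27a + 9b - 3c + d = 87
  -8a + 4b - 2c + d = 29
  a + b + c + d = -1
  8a + 4b + 2c + d = -3
Solving the system yields a = -2, b = 4, c = 0, d = -3.
So q(s) = -2s^3 + 4s^2 - 3.
The constant term is -3.

-3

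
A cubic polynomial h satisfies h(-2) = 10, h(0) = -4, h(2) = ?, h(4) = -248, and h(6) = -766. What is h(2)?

The 4 known points determine the degree-3 polynomial uniquely.
Write h(t) = at^3 + bt^2 + ct + d. Substituting each data point gives a linear system:
  -8a + 4b - 2c + d = 10
  d = -4
  64a + 16b + 4c + d = -248
  216a + 36b + 6c + d = -766
Solving the system yields a = -3, b = -3, c = -1, d = -4.
So h(t) = -3t^3 - 3t^2 - t - 4.
Then h(2) = -42.

-42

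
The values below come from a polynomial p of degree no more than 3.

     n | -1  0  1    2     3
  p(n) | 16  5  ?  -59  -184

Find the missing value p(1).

-8

The 4 known points determine the degree-3 polynomial uniquely.
Write p(n) = an^3 + bn^2 + cn + d. Substituting each data point gives a linear system:
  -a + b - c + d = 16
  d = 5
  8a + 4b + 2c + d = -59
  27a + 9b + 3c + d = -184
Solving the system yields a = -6, b = -1, c = -6, d = 5.
So p(n) = -6n³ - n² - 6n + 5.
Then p(1) = -8.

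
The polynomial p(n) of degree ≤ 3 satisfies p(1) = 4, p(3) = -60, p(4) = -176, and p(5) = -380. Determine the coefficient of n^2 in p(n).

4

Write p(n) = an^3 + bn^2 + cn + d. Substituting each data point gives a linear system:
  a + b + c + d = 4
  27a + 9b + 3c + d = -60
  64a + 16b + 4c + d = -176
  125a + 25b + 5c + d = -380
Solving the system yields a = -4, b = 4, c = 4, d = 0.
So p(n) = -4n^3 + 4n^2 + 4n.
The coefficient of n^2 is 4.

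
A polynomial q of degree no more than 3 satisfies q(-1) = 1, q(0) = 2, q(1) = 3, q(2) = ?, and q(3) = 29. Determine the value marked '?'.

The 4 known points determine the degree-3 polynomial uniquely.
Write q(n) = an^3 + bn^2 + cn + d. Substituting each data point gives a linear system:
  -a + b - c + d = 1
  d = 2
  a + b + c + d = 3
  27a + 9b + 3c + d = 29
Solving the system yields a = 1, b = 0, c = 0, d = 2.
So q(n) = n^3 + 2.
Then q(2) = 10.

10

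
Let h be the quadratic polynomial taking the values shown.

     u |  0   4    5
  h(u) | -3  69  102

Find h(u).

Write h(u) = au^2 + bu + c. Substituting each data point gives a linear system:
  c = -3
  16a + 4b + c = 69
  25a + 5b + c = 102
Solving the system yields a = 3, b = 6, c = -3.
So h(u) = 3u^2 + 6u - 3.
Check: h(0) = -3. ✓

h(u) = 3u^2 + 6u - 3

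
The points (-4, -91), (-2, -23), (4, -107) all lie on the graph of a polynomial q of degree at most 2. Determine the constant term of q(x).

-3

Write q(x) = ax^2 + bx + c. Substituting each data point gives a linear system:
  16a - 4b + c = -91
  4a - 2b + c = -23
  16a + 4b + c = -107
Solving the system yields a = -6, b = -2, c = -3.
So q(x) = -6x² - 2x - 3.
The constant term is -3.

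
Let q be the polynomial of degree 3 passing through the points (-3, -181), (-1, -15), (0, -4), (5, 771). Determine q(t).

q(t) = 6t^3 + 5t - 4

Using the Lagrange interpolation formula with nodes -3, -1, 0, 5:
  L_0(t) = (t + 1)t(t - 5) / -48
  L_1(t) = (t + 3)t(t - 5) / 12
  L_2(t) = (t + 3)(t + 1)(t - 5) / -15
  L_3(t) = (t + 3)(t + 1)t / 240
Then q(t) = -181·L_0(t) - 15·L_1(t) - 4·L_2(t) + 771·L_3(t).
Expanding and collecting terms gives q(t) = 6t^3 + 5t - 4.
Check: q(0) = -4. ✓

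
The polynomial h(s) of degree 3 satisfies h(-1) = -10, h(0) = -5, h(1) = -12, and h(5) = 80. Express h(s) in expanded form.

Write h(s) = as^3 + bs^2 + cs + d. Substituting each data point gives a linear system:
  -a + b - c + d = -10
  d = -5
  a + b + c + d = -12
  125a + 25b + 5c + d = 80
Solving the system yields a = 2, b = -6, c = -3, d = -5.
So h(s) = 2s³ - 6s² - 3s - 5.
Check: h(-1) = -10. ✓

h(s) = 2s^3 - 6s^2 - 3s - 5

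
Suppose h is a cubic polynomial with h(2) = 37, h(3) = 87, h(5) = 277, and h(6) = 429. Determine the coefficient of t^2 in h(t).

Write h(t) = at^3 + bt^2 + ct + d. Substituting each data point gives a linear system:
  8a + 4b + 2c + d = 37
  27a + 9b + 3c + d = 87
  125a + 25b + 5c + d = 277
  216a + 36b + 6c + d = 429
Solving the system yields a = 1, b = 5, c = 6, d = -3.
So h(t) = t^3 + 5t^2 + 6t - 3.
The coefficient of t^2 is 5.

5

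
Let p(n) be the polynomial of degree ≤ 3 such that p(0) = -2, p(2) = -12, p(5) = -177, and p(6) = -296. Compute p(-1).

-9

Using the Lagrange interpolation formula with nodes 0, 2, 5, 6:
  L_0(n) = (n - 2)(n - 5)(n - 6) / -60
  L_1(n) = n(n - 5)(n - 6) / 24
  L_2(n) = n(n - 2)(n - 6) / -15
  L_3(n) = n(n - 2)(n - 5) / 24
Then p(n) = -2·L_0(n) - 12·L_1(n) - 177·L_2(n) - 296·L_3(n).
Expanding and collecting terms gives p(n) = -n³ - 3n² + 5n - 2.
Evaluating at n = -1: p(-1) = -9.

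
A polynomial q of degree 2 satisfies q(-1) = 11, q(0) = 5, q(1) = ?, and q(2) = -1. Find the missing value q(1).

1

The 3 known points determine the degree-2 polynomial uniquely.
Write q(n) = an^2 + bn + c. Substituting each data point gives a linear system:
  a - b + c = 11
  c = 5
  4a + 2b + c = -1
Solving the system yields a = 1, b = -5, c = 5.
So q(n) = n^2 - 5n + 5.
Then q(1) = 1.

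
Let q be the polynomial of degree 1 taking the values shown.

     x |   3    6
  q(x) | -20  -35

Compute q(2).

Write q(x) = ax + b. Substituting each data point gives a linear system:
  3a + b = -20
  6a + b = -35
Solving the system yields a = -5, b = -5.
So q(x) = -5x - 5.
Then q(2) = -15.

-15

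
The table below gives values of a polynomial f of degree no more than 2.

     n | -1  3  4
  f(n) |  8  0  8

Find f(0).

0

Using the Lagrange interpolation formula with nodes -1, 3, 4:
  L_0(n) = (n - 3)(n - 4) / 20
  L_1(n) = (n + 1)(n - 4) / -4
  L_2(n) = (n + 1)(n - 3) / 5
Then f(n) = 8·L_0(n) + 0·L_1(n) + 8·L_2(n).
Expanding and collecting terms gives f(n) = 2n² - 6n.
Evaluating at n = 0: f(0) = 0.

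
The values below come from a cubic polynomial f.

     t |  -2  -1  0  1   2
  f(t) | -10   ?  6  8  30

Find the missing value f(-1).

6

On equispaced nodes a degree-3 polynomial has vanishing fourth forward difference, so
  f(-2) - 4·f(-1) + 6·f(0) - 4·f(1) + f(2) = 0.
Substituting the known values and solving for f(-1):
  -4·f(-1) = -24
  f(-1) = 6.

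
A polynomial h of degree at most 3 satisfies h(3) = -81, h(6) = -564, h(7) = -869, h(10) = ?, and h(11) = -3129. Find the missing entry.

-2384

The 4 known points determine the degree-3 polynomial uniquely.
Write h(u) = au^3 + bu^2 + cu + d. Substituting each data point gives a linear system:
  27a + 9b + 3c + d = -81
  216a + 36b + 6c + d = -564
  343a + 49b + 7c + d = -869
  1331a + 121b + 11c + d = -3129
Solving the system yields a = -2, b = -4, c = 1, d = 6.
So h(u) = -2u³ - 4u² + u + 6.
Then h(10) = -2384.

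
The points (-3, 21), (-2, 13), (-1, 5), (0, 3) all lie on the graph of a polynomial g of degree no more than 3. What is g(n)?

g(n) = n^3 + 6n^2 + 3n + 3

Write g(n) = an^3 + bn^2 + cn + d. Substituting each data point gives a linear system:
  -27a + 9b - 3c + d = 21
  -8a + 4b - 2c + d = 13
  -a + b - c + d = 5
  d = 3
Solving the system yields a = 1, b = 6, c = 3, d = 3.
So g(n) = n^3 + 6n^2 + 3n + 3.
Check: g(-3) = 21. ✓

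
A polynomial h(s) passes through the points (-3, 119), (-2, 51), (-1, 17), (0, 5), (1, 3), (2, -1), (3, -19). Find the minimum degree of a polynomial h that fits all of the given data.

3

Forward differences of the values at s = -3, -2, -1, 0, 1, 2, 3:
  h  : 119  51  17  5  3  -1  -19
  Δ  : -68  -34  -12  -2  -4  -18
  Δ^2: 34  22  10  -2  -14
  Δ^3: -12  -12  -12  -12
  Δ^4: 0  0  0
  Δ^5: 0  0
  Δ^6: 0
The third differences are constant (-12) and nonzero, while all higher differences vanish, so the minimal degree is 3.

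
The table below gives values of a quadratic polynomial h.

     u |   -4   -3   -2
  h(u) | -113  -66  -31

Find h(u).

Write h(u) = au^2 + bu + c. Substituting each data point gives a linear system:
  16a - 4b + c = -113
  9a - 3b + c = -66
  4a - 2b + c = -31
Solving the system yields a = -6, b = 5, c = 3.
So h(u) = -6u^2 + 5u + 3.
Check: h(-3) = -66. ✓

h(u) = -6u^2 + 5u + 3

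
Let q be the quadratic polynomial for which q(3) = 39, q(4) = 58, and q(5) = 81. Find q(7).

139

Write q(u) = au^2 + bu + c. Substituting each data point gives a linear system:
  9a + 3b + c = 39
  16a + 4b + c = 58
  25a + 5b + c = 81
Solving the system yields a = 2, b = 5, c = 6.
So q(u) = 2u^2 + 5u + 6.
Then q(7) = 139.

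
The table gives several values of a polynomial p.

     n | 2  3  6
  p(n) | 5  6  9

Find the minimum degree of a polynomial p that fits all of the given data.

1

Divided differences on the nodes 2, 3, 6:
  order 0: 5  6  9
  order 1: 1  1
  order 2: 0
The order-1 divided differences are all 1 (nonzero) and every higher order vanishes, so the data lies on a polynomial of degree exactly 1.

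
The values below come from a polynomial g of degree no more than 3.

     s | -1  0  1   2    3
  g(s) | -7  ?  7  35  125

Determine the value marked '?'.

5

On equispaced nodes a degree-3 polynomial has vanishing fourth forward difference, so
  g(-1) - 4·g(0) + 6·g(1) - 4·g(2) + g(3) = 0.
Substituting the known values and solving for g(0):
  -4·g(0) = -20
  g(0) = 5.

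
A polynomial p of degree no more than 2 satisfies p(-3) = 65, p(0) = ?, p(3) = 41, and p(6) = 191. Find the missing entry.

-1

On equispaced nodes a degree-2 polynomial has vanishing third forward difference, so
  - p(-3) + 3·p(0) - 3·p(3) + p(6) = 0.
Substituting the known values and solving for p(0):
  3·p(0) = -3
  p(0) = -1.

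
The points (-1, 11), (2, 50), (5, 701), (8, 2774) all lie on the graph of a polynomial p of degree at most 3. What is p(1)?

Write p(n) = an^3 + bn^2 + cn + d. Substituting each data point gives a linear system:
  -a + b - c + d = 11
  8a + 4b + 2c + d = 50
  125a + 25b + 5c + d = 701
  512a + 64b + 8c + d = 2774
Solving the system yields a = 5, b = 4, c = -6, d = 6.
So p(n) = 5n³ + 4n² - 6n + 6.
Then p(1) = 9.

9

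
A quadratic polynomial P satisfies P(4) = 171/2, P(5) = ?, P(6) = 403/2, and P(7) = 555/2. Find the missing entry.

275/2

On equispaced nodes a degree-2 polynomial has vanishing third forward difference, so
  - P(4) + 3·P(5) - 3·P(6) + P(7) = 0.
Substituting the known values and solving for P(5):
  3·P(5) = 825/2
  P(5) = 275/2.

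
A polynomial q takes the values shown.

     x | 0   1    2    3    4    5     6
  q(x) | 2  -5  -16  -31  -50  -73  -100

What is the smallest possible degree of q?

Forward differences of the values at x = 0, 1, 2, 3, 4, 5, 6:
  q  : 2  -5  -16  -31  -50  -73  -100
  Δ  : -7  -11  -15  -19  -23  -27
  Δ^2: -4  -4  -4  -4  -4
  Δ^3: 0  0  0  0
  Δ^4: 0  0  0
  Δ^5: 0  0
  Δ^6: 0
The second differences are constant (-4) and nonzero, while all higher differences vanish, so the minimal degree is 2.

2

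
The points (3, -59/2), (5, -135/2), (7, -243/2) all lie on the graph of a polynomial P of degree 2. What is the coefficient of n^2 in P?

Write P(n) = an^2 + bn + c. Substituting each data point gives a linear system:
  9a + 3b + c = -59/2
  25a + 5b + c = -135/2
  49a + 7b + c = -243/2
Solving the system yields a = -2, b = -3, c = -5/2.
So P(n) = -2n² - 3n - 5/2.
The leading coefficient is -2.

-2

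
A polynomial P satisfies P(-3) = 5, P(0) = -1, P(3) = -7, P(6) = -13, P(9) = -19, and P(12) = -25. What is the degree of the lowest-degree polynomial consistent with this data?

Forward differences of the values at x = -3, 0, 3, 6, 9, 12:
  P  : 5  -1  -7  -13  -19  -25
  Δ  : -6  -6  -6  -6  -6
  Δ^2: 0  0  0  0
  Δ^3: 0  0  0
  Δ^4: 0  0
  Δ^5: 0
The first differences are constant (-6) and nonzero, while all higher differences vanish, so the minimal degree is 1.

1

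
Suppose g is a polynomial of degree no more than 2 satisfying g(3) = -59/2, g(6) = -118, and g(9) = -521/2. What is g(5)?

-165/2

Using the Lagrange interpolation formula with nodes 3, 6, 9:
  L_0(s) = (s - 6)(s - 9) / 18
  L_1(s) = (s - 3)(s - 9) / -9
  L_2(s) = (s - 3)(s - 6) / 18
Then g(s) = -59/2·L_0(s) - 118·L_1(s) - 521/2·L_2(s).
Expanding and collecting terms gives g(s) = -3s^2 - (5/2)s + 5.
Evaluating at s = 5: g(5) = -165/2.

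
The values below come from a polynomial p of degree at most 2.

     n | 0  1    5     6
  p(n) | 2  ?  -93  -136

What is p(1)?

The 3 known points determine the degree-2 polynomial uniquely.
Write p(n) = an^2 + bn + c. Substituting each data point gives a linear system:
  c = 2
  25a + 5b + c = -93
  36a + 6b + c = -136
Solving the system yields a = -4, b = 1, c = 2.
So p(n) = -4n^2 + n + 2.
Then p(1) = -1.

-1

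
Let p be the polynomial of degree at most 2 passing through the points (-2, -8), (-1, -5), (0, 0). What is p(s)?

Using the Lagrange interpolation formula with nodes -2, -1, 0:
  L_0(s) = (s + 1)s / 2
  L_1(s) = (s + 2)s / -1
  L_2(s) = (s + 2)(s + 1) / 2
Then p(s) = -8·L_0(s) - 5·L_1(s) + 0·L_2(s).
Expanding and collecting terms gives p(s) = s^2 + 6s.
Check: p(-1) = -5. ✓

p(s) = s^2 + 6s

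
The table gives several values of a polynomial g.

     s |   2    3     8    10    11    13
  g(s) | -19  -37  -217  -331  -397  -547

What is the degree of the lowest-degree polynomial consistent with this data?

Divided differences on the nodes 2, 3, 8, 10, 11, 13:
  order 0: -19  -37  -217  -331  -397  -547
  order 1: -18  -36  -57  -66  -75
  order 2: -3  -3  -3  -3
  order 3: 0  0  0
  order 4: 0  0
  order 5: 0
The order-2 divided differences are all -3 (nonzero) and every higher order vanishes, so the data lies on a polynomial of degree exactly 2.

2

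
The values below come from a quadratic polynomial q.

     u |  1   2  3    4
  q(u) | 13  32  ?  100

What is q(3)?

The 3 known points determine the degree-2 polynomial uniquely.
Write q(u) = au^2 + bu + c. Substituting each data point gives a linear system:
  a + b + c = 13
  4a + 2b + c = 32
  16a + 4b + c = 100
Solving the system yields a = 5, b = 4, c = 4.
So q(u) = 5u^2 + 4u + 4.
Then q(3) = 61.

61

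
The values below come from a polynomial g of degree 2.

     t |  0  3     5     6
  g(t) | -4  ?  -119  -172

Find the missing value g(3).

The 3 known points determine the degree-2 polynomial uniquely.
Write g(t) = at^2 + bt + c. Substituting each data point gives a linear system:
  c = -4
  25a + 5b + c = -119
  36a + 6b + c = -172
Solving the system yields a = -5, b = 2, c = -4.
So g(t) = -5t² + 2t - 4.
Then g(3) = -43.

-43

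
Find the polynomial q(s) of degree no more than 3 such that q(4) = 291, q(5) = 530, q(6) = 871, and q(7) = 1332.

q(s) = 3s^3 + 6s^2 + 2s - 5

Using the Lagrange interpolation formula with nodes 4, 5, 6, 7:
  L_0(s) = (s - 5)(s - 6)(s - 7) / -6
  L_1(s) = (s - 4)(s - 6)(s - 7) / 2
  L_2(s) = (s - 4)(s - 5)(s - 7) / -2
  L_3(s) = (s - 4)(s - 5)(s - 6) / 6
Then q(s) = 291·L_0(s) + 530·L_1(s) + 871·L_2(s) + 1332·L_3(s).
Expanding and collecting terms gives q(s) = 3s³ + 6s² + 2s - 5.
Check: q(4) = 291. ✓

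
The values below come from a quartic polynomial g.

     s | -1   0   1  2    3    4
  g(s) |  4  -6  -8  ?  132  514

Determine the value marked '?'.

10

The 5 known points determine the degree-4 polynomial uniquely.
Write g(s) = as^4 + bs^3 + cs^2 + ds + e. Substituting each data point gives a linear system:
  a - b + c - d + e = 4
  e = -6
  a + b + c + d + e = -8
  81a + 27b + 9c + 3d + e = 132
  256a + 64b + 16c + 4d + e = 514
Solving the system yields a = 3, b = -4, c = 1, d = -2, e = -6.
So g(s) = 3s^4 - 4s^3 + s^2 - 2s - 6.
Then g(2) = 10.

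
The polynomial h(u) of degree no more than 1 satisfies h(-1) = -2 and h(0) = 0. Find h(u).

Write h(u) = au + b. Substituting each data point gives a linear system:
  -a + b = -2
  b = 0
Solving the system yields a = 2, b = 0.
So h(u) = 2u.
Check: h(0) = 0. ✓

h(u) = 2u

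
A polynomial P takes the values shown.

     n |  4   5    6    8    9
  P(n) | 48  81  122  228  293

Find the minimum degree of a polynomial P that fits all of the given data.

2

Divided differences on the nodes 4, 5, 6, 8, 9:
  order 0: 48  81  122  228  293
  order 1: 33  41  53  65
  order 2: 4  4  4
  order 3: 0  0
  order 4: 0
The order-2 divided differences are all 4 (nonzero) and every higher order vanishes, so the data lies on a polynomial of degree exactly 2.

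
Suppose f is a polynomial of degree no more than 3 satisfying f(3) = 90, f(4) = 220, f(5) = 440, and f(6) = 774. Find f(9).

Forward differences of the values at x = 3, 4, 5, 6:
  f  : 90  220  440  774
  Δ  : 130  220  334
  Δ^2: 90  114
  Δ^3: 24
The third differences are constant, confirming degree 3.
Interpolating (Newton forward form) and evaluating at x = 9 gives f(9) = 2700.

2700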